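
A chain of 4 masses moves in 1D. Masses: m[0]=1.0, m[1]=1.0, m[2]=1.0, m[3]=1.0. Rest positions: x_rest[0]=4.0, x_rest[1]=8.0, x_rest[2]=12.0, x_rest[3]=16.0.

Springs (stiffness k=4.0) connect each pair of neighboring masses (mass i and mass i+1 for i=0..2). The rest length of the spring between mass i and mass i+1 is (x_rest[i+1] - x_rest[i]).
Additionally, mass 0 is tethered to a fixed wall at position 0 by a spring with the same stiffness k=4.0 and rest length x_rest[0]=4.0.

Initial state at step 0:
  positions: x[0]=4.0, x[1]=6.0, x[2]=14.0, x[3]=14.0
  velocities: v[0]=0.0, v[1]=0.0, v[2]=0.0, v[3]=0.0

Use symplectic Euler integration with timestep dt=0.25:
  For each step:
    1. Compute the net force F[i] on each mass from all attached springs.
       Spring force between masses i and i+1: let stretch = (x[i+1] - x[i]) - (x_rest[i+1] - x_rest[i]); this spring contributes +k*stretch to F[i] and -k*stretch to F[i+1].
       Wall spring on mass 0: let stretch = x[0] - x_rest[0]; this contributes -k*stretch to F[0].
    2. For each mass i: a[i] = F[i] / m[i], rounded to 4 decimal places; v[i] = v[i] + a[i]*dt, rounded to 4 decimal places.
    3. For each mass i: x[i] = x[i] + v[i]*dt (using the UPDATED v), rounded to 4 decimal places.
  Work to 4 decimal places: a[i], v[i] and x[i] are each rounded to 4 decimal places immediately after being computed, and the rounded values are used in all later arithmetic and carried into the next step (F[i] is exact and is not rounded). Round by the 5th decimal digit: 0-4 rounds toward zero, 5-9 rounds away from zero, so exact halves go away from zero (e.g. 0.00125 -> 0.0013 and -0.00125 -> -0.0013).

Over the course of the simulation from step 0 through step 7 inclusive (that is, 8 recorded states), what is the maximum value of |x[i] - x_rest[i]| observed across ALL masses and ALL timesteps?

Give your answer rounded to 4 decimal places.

Step 0: x=[4.0000 6.0000 14.0000 14.0000] v=[0.0000 0.0000 0.0000 0.0000]
Step 1: x=[3.5000 7.5000 12.0000 15.0000] v=[-2.0000 6.0000 -8.0000 4.0000]
Step 2: x=[3.1250 9.1250 9.6250 16.2500] v=[-1.5000 6.5000 -9.5000 5.0000]
Step 3: x=[3.4688 9.3750 8.7813 16.8438] v=[1.3750 1.0000 -3.3750 2.3750]
Step 4: x=[4.4219 8.0000 10.1016 16.4219] v=[3.8124 -5.4999 5.2812 -1.6875]
Step 5: x=[5.1641 6.2559 12.4766 15.4200] v=[2.9686 -6.9764 9.4999 -4.0078]
Step 6: x=[4.8882 5.7940 14.0323 14.6822] v=[-1.1037 -1.8475 6.2226 -2.9512]
Step 7: x=[3.6167 7.1653 13.6909 14.7819] v=[-5.0861 5.4850 -1.3658 0.3989]
Max displacement = 3.2187

Answer: 3.2187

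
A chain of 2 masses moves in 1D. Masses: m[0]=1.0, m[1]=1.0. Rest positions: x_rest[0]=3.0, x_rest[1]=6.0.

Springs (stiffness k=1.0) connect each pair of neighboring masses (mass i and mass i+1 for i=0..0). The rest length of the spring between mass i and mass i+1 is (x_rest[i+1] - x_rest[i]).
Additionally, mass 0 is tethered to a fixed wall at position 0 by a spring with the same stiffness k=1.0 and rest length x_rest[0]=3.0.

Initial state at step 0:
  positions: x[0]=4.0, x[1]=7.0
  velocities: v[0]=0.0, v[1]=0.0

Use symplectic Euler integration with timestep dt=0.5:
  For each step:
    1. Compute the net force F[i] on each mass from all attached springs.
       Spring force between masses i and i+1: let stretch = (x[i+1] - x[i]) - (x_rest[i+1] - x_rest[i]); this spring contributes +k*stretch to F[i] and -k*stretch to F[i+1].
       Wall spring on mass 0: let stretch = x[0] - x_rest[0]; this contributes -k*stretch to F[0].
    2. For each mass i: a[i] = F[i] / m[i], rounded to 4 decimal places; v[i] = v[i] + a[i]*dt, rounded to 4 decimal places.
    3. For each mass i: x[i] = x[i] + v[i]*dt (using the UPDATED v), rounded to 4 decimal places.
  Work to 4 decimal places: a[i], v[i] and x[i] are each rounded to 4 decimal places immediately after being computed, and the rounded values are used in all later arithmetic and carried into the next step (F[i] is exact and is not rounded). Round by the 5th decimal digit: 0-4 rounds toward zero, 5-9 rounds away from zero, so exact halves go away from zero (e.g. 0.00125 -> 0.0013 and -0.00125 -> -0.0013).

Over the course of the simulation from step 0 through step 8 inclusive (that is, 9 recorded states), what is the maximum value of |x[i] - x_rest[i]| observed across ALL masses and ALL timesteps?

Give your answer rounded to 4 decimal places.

Step 0: x=[4.0000 7.0000] v=[0.0000 0.0000]
Step 1: x=[3.7500 7.0000] v=[-0.5000 0.0000]
Step 2: x=[3.3750 6.9375] v=[-0.7500 -0.1250]
Step 3: x=[3.0469 6.7344] v=[-0.6563 -0.4063]
Step 4: x=[2.8789 6.3594] v=[-0.3360 -0.7501]
Step 5: x=[2.8613 5.8642] v=[-0.0352 -0.9904]
Step 6: x=[2.8791 5.3683] v=[0.0356 -0.9919]
Step 7: x=[2.7994 5.0001] v=[-0.1594 -0.7365]
Step 8: x=[2.5700 4.8317] v=[-0.4588 -0.3369]
Max displacement = 1.1683

Answer: 1.1683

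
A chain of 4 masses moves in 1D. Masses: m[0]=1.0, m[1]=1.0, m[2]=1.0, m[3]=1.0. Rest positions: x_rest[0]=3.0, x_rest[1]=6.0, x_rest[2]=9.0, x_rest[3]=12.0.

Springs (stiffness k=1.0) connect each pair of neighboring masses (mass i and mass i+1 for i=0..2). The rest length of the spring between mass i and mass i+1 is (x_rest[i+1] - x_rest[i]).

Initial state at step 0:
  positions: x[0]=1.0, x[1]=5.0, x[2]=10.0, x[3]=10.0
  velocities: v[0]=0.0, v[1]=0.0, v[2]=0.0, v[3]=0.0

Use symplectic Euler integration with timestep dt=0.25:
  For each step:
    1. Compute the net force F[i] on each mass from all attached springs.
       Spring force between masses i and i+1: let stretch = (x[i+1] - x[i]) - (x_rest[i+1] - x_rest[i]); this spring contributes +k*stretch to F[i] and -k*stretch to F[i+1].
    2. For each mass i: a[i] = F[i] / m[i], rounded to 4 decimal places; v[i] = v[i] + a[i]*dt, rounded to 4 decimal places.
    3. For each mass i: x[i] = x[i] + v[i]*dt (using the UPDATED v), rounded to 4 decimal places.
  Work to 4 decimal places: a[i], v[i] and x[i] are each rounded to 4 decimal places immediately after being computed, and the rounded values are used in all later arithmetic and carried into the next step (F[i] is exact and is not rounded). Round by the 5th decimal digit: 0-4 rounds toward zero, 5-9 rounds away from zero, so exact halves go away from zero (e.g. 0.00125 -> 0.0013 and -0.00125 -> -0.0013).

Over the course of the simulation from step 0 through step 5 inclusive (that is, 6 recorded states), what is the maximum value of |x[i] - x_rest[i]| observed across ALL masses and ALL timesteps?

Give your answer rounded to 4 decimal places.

Step 0: x=[1.0000 5.0000 10.0000 10.0000] v=[0.0000 0.0000 0.0000 0.0000]
Step 1: x=[1.0625 5.0625 9.6875 10.1875] v=[0.2500 0.2500 -1.2500 0.7500]
Step 2: x=[1.1875 5.1641 9.1172 10.5313] v=[0.5000 0.4063 -2.2813 1.3750]
Step 3: x=[1.3736 5.2642 8.3882 10.9742] v=[0.7442 0.4004 -2.9161 1.7715]
Step 4: x=[1.6153 5.3164 7.6256 11.4430] v=[0.9669 0.2088 -3.0506 1.8750]
Step 5: x=[1.9009 5.2816 6.9572 11.8607] v=[1.1422 -0.1392 -2.6736 1.6707]
Max displacement = 2.0428

Answer: 2.0428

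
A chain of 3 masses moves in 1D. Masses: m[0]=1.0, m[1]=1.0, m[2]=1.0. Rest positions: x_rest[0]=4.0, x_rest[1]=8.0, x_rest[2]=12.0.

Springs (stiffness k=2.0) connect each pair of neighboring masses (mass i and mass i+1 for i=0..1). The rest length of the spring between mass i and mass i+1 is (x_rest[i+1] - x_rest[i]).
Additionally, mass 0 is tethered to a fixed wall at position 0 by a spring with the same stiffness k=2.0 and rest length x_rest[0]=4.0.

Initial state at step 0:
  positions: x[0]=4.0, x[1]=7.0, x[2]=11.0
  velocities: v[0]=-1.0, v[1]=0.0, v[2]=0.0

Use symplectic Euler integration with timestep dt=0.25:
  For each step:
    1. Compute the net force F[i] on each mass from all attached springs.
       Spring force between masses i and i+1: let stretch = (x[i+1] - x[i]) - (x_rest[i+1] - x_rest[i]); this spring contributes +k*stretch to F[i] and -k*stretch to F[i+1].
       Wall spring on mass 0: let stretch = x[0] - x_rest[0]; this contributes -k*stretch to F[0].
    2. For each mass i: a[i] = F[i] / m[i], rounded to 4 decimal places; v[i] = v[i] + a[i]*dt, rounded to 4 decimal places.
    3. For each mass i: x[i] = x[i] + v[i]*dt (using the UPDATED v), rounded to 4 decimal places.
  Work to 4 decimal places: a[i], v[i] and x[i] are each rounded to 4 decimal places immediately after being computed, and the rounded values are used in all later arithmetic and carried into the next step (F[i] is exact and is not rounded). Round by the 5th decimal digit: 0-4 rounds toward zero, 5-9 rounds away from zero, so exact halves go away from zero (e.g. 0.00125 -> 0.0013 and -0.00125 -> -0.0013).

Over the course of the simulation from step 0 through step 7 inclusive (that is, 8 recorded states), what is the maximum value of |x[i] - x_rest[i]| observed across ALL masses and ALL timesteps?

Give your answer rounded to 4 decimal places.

Answer: 1.1484

Derivation:
Step 0: x=[4.0000 7.0000 11.0000] v=[-1.0000 0.0000 0.0000]
Step 1: x=[3.6250 7.1250 11.0000] v=[-1.5000 0.5000 0.0000]
Step 2: x=[3.2344 7.2969 11.0156] v=[-1.5625 0.6875 0.0625]
Step 3: x=[2.9473 7.4258 11.0664] v=[-1.1485 0.5156 0.2032]
Step 4: x=[2.8516 7.4500 11.1621] v=[-0.3829 0.0967 0.3829]
Step 5: x=[2.9742 7.3634 11.2938] v=[0.4905 -0.3465 0.5269]
Step 6: x=[3.2737 7.2194 11.4342] v=[1.1980 -0.5759 0.5617]
Step 7: x=[3.6572 7.1091 11.5478] v=[1.5340 -0.4414 0.4543]
Max displacement = 1.1484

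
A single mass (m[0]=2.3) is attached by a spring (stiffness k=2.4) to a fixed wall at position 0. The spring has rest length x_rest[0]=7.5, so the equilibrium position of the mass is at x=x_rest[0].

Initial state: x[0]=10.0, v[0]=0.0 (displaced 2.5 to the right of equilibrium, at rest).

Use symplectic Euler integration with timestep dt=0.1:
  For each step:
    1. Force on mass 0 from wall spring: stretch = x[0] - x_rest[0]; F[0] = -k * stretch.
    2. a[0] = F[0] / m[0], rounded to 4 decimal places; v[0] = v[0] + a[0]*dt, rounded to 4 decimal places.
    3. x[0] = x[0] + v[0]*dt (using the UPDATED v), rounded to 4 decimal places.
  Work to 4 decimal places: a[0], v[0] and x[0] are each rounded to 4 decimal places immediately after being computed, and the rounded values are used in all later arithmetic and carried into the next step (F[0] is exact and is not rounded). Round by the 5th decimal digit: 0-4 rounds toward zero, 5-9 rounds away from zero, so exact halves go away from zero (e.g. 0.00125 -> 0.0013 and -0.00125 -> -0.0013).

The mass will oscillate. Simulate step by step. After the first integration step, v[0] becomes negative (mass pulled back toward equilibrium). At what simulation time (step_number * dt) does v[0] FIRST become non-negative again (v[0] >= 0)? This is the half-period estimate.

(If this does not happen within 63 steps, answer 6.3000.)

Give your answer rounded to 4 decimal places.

Answer: 3.1000

Derivation:
Step 0: x=[10.0000] v=[0.0000]
Step 1: x=[9.9739] v=[-0.2609]
Step 2: x=[9.9220] v=[-0.5191]
Step 3: x=[9.8448] v=[-0.7718]
Step 4: x=[9.7432] v=[-1.0165]
Step 5: x=[9.6181] v=[-1.2506]
Step 6: x=[9.4709] v=[-1.4716]
Step 7: x=[9.3032] v=[-1.6773]
Step 8: x=[9.1167] v=[-1.8655]
Step 9: x=[8.9133] v=[-2.0342]
Step 10: x=[8.6951] v=[-2.1817]
Step 11: x=[8.4645] v=[-2.3064]
Step 12: x=[8.2238] v=[-2.4070]
Step 13: x=[7.9756] v=[-2.4825]
Step 14: x=[7.7224] v=[-2.5321]
Step 15: x=[7.4669] v=[-2.5553]
Step 16: x=[7.2117] v=[-2.5519]
Step 17: x=[6.9595] v=[-2.5218]
Step 18: x=[6.7130] v=[-2.4654]
Step 19: x=[6.4747] v=[-2.3833]
Step 20: x=[6.2471] v=[-2.2763]
Step 21: x=[6.0325] v=[-2.1456]
Step 22: x=[5.8333] v=[-1.9925]
Step 23: x=[5.6514] v=[-1.8186]
Step 24: x=[5.4888] v=[-1.6257]
Step 25: x=[5.3472] v=[-1.4158]
Step 26: x=[5.2281] v=[-1.1912]
Step 27: x=[5.1327] v=[-0.9541]
Step 28: x=[5.0620] v=[-0.7071]
Step 29: x=[5.0167] v=[-0.4527]
Step 30: x=[4.9973] v=[-0.1936]
Step 31: x=[5.0041] v=[0.0676]
First v>=0 after going negative at step 31, time=3.1000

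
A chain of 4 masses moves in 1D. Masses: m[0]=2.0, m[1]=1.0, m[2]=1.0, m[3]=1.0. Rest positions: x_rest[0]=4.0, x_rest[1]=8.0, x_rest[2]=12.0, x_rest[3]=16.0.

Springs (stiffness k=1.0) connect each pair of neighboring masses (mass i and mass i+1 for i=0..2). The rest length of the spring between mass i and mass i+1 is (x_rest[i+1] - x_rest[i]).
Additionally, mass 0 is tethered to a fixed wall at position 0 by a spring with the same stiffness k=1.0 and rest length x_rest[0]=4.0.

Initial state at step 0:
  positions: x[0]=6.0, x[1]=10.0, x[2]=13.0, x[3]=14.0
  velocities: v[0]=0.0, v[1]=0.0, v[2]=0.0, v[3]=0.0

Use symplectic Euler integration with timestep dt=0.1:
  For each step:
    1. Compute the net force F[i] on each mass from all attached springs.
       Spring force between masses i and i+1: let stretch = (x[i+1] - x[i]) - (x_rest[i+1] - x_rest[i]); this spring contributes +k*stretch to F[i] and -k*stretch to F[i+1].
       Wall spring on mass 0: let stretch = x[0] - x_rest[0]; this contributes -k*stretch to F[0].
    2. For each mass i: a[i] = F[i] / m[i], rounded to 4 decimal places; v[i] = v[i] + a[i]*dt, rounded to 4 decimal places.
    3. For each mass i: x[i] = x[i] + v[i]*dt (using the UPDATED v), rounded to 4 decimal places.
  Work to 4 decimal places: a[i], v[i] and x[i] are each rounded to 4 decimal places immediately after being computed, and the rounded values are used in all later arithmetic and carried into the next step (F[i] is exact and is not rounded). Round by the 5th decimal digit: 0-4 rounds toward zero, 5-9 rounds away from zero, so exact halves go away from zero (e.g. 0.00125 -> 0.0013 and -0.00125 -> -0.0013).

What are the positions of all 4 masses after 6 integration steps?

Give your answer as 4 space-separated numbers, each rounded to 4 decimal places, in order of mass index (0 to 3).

Step 0: x=[6.0000 10.0000 13.0000 14.0000] v=[0.0000 0.0000 0.0000 0.0000]
Step 1: x=[5.9900 9.9900 12.9800 14.0300] v=[-0.1000 -0.1000 -0.2000 0.3000]
Step 2: x=[5.9701 9.9699 12.9406 14.0895] v=[-0.1995 -0.2010 -0.3940 0.5950]
Step 3: x=[5.9403 9.9395 12.8830 14.1775] v=[-0.2980 -0.3039 -0.5762 0.8801]
Step 4: x=[5.9008 9.8986 12.8089 14.2926] v=[-0.3951 -0.4095 -0.7411 1.1507]
Step 5: x=[5.8518 9.8468 12.7205 14.4328] v=[-0.4903 -0.5183 -0.8838 1.4023]
Step 6: x=[5.7935 9.7838 12.6205 14.5959] v=[-0.5831 -0.6304 -0.9999 1.6311]

Answer: 5.7935 9.7838 12.6205 14.5959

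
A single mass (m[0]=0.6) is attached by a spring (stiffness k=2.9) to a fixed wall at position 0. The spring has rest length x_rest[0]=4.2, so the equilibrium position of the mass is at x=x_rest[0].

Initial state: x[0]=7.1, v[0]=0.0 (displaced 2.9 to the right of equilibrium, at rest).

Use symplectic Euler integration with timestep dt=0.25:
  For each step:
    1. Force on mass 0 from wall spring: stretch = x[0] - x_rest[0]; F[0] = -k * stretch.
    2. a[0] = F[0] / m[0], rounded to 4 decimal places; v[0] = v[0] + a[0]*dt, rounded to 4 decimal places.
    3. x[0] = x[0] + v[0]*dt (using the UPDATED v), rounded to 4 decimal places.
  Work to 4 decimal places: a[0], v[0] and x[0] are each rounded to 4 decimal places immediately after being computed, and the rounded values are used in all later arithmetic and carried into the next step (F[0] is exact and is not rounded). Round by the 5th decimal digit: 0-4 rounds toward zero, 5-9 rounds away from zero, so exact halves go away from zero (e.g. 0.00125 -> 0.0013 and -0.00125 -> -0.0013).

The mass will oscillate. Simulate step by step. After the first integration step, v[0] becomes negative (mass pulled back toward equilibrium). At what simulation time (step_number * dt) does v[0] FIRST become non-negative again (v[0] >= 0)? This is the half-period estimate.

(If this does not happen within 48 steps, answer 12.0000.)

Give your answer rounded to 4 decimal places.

Answer: 1.5000

Derivation:
Step 0: x=[7.1000] v=[0.0000]
Step 1: x=[6.2240] v=[-3.5042]
Step 2: x=[4.7365] v=[-5.9499]
Step 3: x=[3.0870] v=[-6.5982]
Step 4: x=[1.7737] v=[-5.2533]
Step 5: x=[1.1933] v=[-2.3215]
Step 6: x=[1.5212] v=[1.3116]
First v>=0 after going negative at step 6, time=1.5000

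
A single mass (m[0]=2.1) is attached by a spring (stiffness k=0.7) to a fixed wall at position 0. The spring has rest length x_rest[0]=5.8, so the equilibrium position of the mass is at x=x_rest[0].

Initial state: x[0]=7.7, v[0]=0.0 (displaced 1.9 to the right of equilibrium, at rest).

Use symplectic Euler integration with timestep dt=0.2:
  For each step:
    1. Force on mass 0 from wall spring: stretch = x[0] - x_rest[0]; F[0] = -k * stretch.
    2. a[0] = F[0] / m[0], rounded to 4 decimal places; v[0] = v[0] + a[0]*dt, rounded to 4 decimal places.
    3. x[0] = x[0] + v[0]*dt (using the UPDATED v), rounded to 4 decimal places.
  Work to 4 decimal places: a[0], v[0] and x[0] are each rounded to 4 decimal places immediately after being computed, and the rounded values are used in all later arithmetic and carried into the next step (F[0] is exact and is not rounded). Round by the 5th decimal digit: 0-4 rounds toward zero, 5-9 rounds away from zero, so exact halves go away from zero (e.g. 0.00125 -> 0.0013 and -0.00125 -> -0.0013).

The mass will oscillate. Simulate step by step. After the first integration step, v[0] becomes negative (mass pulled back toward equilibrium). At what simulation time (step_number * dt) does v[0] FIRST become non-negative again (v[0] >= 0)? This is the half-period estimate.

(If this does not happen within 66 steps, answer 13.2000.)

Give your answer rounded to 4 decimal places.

Step 0: x=[7.7000] v=[0.0000]
Step 1: x=[7.6747] v=[-0.1267]
Step 2: x=[7.6244] v=[-0.2517]
Step 3: x=[7.5497] v=[-0.3733]
Step 4: x=[7.4517] v=[-0.4899]
Step 5: x=[7.3317] v=[-0.6000]
Step 6: x=[7.1913] v=[-0.7021]
Step 7: x=[7.0323] v=[-0.7949]
Step 8: x=[6.8569] v=[-0.8771]
Step 9: x=[6.6674] v=[-0.9476]
Step 10: x=[6.4663] v=[-1.0054]
Step 11: x=[6.2563] v=[-1.0498]
Step 12: x=[6.0403] v=[-1.0802]
Step 13: x=[5.8211] v=[-1.0962]
Step 14: x=[5.6016] v=[-1.0976]
Step 15: x=[5.3847] v=[-1.0844]
Step 16: x=[5.1734] v=[-1.0567]
Step 17: x=[4.9704] v=[-1.0149]
Step 18: x=[4.7785] v=[-0.9596]
Step 19: x=[4.6002] v=[-0.8915]
Step 20: x=[4.4379] v=[-0.8115]
Step 21: x=[4.2938] v=[-0.7207]
Step 22: x=[4.1697] v=[-0.6203]
Step 23: x=[4.0674] v=[-0.5116]
Step 24: x=[3.9882] v=[-0.3961]
Step 25: x=[3.9331] v=[-0.2753]
Step 26: x=[3.9029] v=[-0.1508]
Step 27: x=[3.8980] v=[-0.0243]
Step 28: x=[3.9185] v=[0.1025]
First v>=0 after going negative at step 28, time=5.6000

Answer: 5.6000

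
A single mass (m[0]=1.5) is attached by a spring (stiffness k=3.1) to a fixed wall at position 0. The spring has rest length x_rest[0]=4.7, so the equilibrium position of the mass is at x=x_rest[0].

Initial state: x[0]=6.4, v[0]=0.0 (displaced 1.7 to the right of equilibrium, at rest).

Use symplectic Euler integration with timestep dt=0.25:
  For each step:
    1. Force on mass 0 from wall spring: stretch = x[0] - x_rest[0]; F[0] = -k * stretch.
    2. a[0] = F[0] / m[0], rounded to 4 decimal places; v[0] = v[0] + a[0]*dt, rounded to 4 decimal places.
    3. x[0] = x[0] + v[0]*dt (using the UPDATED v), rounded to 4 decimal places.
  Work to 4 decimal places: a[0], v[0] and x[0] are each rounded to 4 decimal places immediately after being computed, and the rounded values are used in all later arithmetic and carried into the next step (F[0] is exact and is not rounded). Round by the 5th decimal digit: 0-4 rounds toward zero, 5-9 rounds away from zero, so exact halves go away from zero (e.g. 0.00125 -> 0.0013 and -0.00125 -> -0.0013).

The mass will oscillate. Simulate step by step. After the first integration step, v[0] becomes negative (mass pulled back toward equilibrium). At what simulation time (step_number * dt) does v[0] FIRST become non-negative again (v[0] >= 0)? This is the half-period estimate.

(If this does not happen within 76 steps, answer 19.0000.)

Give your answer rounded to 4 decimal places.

Answer: 2.2500

Derivation:
Step 0: x=[6.4000] v=[0.0000]
Step 1: x=[6.1804] v=[-0.8783]
Step 2: x=[5.7696] v=[-1.6432]
Step 3: x=[5.2207] v=[-2.1958]
Step 4: x=[4.6045] v=[-2.4648]
Step 5: x=[4.0006] v=[-2.4155]
Step 6: x=[3.4871] v=[-2.0542]
Step 7: x=[3.1302] v=[-1.4275]
Step 8: x=[2.9761] v=[-0.6164]
Step 9: x=[3.0447] v=[0.2743]
First v>=0 after going negative at step 9, time=2.2500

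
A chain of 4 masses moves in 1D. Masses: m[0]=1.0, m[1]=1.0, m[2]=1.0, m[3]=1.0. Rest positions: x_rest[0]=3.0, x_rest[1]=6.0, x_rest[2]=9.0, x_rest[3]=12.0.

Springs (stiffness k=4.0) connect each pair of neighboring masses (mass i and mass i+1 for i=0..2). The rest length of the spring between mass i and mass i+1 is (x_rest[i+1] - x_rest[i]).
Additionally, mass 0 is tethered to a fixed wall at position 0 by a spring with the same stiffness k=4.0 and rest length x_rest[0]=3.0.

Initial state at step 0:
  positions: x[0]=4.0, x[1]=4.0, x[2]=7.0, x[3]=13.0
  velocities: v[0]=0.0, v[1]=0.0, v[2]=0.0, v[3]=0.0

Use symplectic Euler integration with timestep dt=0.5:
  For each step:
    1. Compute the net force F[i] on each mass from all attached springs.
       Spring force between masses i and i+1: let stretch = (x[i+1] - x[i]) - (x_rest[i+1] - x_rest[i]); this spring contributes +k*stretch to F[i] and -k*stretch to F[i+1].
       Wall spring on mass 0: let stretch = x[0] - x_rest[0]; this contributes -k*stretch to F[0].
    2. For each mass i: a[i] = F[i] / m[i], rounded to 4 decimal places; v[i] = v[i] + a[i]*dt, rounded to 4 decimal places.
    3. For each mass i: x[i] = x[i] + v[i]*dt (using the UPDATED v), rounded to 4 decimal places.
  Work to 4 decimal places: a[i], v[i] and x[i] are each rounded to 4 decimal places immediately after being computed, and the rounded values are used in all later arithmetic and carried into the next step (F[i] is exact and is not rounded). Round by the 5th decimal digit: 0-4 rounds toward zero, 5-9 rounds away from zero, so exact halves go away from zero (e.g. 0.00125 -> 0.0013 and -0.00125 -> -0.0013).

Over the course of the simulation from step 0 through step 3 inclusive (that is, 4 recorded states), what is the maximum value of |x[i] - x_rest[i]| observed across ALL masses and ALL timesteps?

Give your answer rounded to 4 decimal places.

Answer: 3.0000

Derivation:
Step 0: x=[4.0000 4.0000 7.0000 13.0000] v=[0.0000 0.0000 0.0000 0.0000]
Step 1: x=[0.0000 7.0000 10.0000 10.0000] v=[-8.0000 6.0000 6.0000 -6.0000]
Step 2: x=[3.0000 6.0000 10.0000 10.0000] v=[6.0000 -2.0000 0.0000 0.0000]
Step 3: x=[6.0000 6.0000 6.0000 13.0000] v=[6.0000 0.0000 -8.0000 6.0000]
Max displacement = 3.0000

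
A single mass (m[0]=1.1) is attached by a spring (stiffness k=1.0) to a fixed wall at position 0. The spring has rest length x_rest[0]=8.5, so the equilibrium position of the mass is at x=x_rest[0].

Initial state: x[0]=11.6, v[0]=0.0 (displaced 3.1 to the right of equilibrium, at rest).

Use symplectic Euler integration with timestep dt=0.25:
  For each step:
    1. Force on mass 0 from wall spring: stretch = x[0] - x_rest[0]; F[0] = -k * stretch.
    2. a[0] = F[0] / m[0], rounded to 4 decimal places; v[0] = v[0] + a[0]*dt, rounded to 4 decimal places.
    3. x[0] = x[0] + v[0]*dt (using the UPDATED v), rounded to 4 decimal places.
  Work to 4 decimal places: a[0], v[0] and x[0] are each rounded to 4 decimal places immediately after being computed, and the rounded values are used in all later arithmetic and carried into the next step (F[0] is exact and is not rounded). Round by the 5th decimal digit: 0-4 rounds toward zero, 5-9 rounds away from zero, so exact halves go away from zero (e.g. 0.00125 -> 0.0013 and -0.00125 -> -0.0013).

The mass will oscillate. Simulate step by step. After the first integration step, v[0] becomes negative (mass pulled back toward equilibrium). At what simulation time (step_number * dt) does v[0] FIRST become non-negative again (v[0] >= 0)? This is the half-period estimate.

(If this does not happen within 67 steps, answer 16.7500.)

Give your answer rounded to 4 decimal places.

Step 0: x=[11.6000] v=[0.0000]
Step 1: x=[11.4239] v=[-0.7046]
Step 2: x=[11.0816] v=[-1.3691]
Step 3: x=[10.5927] v=[-1.9558]
Step 4: x=[9.9849] v=[-2.4314]
Step 5: x=[9.2927] v=[-2.7689]
Step 6: x=[8.5554] v=[-2.9491]
Step 7: x=[7.8150] v=[-2.9617]
Step 8: x=[7.1135] v=[-2.8060]
Step 9: x=[6.4908] v=[-2.4909]
Step 10: x=[5.9822] v=[-2.0343]
Step 11: x=[5.6167] v=[-1.4621]
Step 12: x=[5.4150] v=[-0.8068]
Step 13: x=[5.3886] v=[-0.1057]
Step 14: x=[5.5390] v=[0.6014]
First v>=0 after going negative at step 14, time=3.5000

Answer: 3.5000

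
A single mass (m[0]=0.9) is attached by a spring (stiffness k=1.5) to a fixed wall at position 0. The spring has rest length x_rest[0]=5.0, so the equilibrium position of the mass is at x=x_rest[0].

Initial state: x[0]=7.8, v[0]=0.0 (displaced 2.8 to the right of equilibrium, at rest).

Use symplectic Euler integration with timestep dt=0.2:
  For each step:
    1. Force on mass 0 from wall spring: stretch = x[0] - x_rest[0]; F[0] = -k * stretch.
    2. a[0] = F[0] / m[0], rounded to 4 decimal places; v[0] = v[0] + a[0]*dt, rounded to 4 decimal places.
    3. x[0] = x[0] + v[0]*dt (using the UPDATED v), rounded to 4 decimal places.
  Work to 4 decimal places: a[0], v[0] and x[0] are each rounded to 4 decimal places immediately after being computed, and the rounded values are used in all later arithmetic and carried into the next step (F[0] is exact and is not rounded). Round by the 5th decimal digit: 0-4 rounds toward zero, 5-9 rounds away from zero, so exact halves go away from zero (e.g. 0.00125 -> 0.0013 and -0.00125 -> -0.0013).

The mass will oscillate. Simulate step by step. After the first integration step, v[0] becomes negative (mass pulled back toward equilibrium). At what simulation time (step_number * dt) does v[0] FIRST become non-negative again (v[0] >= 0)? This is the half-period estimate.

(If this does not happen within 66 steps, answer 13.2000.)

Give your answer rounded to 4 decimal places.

Step 0: x=[7.8000] v=[0.0000]
Step 1: x=[7.6133] v=[-0.9333]
Step 2: x=[7.2524] v=[-1.8044]
Step 3: x=[6.7414] v=[-2.5552]
Step 4: x=[6.1143] v=[-3.1357]
Step 5: x=[5.4129] v=[-3.5071]
Step 6: x=[4.6840] v=[-3.6447]
Step 7: x=[3.9761] v=[-3.5394]
Step 8: x=[3.3365] v=[-3.1981]
Step 9: x=[2.8078] v=[-2.6436]
Step 10: x=[2.4252] v=[-1.9129]
Step 11: x=[2.2143] v=[-1.0546]
Step 12: x=[2.1891] v=[-0.1260]
Step 13: x=[2.3513] v=[0.8110]
First v>=0 after going negative at step 13, time=2.6000

Answer: 2.6000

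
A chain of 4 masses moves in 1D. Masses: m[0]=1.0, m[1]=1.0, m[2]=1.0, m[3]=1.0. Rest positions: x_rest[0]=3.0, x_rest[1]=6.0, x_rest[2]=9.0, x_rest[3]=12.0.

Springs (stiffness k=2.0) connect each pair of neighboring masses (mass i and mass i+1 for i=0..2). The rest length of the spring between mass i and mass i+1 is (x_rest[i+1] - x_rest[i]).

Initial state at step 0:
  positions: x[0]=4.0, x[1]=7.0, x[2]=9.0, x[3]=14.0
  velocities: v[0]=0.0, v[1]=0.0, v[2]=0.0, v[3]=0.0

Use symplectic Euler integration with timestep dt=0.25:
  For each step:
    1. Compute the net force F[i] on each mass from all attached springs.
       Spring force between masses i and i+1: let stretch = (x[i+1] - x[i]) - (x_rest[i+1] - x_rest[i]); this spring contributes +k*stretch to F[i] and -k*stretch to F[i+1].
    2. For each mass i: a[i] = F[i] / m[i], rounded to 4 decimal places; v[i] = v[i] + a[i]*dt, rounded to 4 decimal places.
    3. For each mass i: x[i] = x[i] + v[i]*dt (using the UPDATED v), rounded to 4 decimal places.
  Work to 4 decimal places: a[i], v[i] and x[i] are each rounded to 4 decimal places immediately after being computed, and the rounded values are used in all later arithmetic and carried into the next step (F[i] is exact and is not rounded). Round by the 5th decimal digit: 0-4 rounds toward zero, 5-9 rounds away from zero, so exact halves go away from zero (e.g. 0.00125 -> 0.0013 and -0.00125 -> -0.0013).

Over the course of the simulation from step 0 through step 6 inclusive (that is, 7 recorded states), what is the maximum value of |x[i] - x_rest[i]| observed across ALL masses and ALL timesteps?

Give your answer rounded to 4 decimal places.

Step 0: x=[4.0000 7.0000 9.0000 14.0000] v=[0.0000 0.0000 0.0000 0.0000]
Step 1: x=[4.0000 6.8750 9.3750 13.7500] v=[0.0000 -0.5000 1.5000 -1.0000]
Step 2: x=[3.9844 6.7031 9.9844 13.3281] v=[-0.0625 -0.6875 2.4375 -1.6875]
Step 3: x=[3.9336 6.6016 10.6016 12.8633] v=[-0.2032 -0.4062 2.4687 -1.8594]
Step 4: x=[3.8413 6.6666 11.0015 12.4907] v=[-0.3692 0.2598 1.5996 -1.4903]
Step 5: x=[3.7272 6.9203 11.0457 12.3070] v=[-0.4566 1.0146 0.1768 -0.7349]
Step 6: x=[3.6372 7.2905 10.7319 12.3406] v=[-0.3601 1.4808 -1.2553 0.1345]
Max displacement = 2.0457

Answer: 2.0457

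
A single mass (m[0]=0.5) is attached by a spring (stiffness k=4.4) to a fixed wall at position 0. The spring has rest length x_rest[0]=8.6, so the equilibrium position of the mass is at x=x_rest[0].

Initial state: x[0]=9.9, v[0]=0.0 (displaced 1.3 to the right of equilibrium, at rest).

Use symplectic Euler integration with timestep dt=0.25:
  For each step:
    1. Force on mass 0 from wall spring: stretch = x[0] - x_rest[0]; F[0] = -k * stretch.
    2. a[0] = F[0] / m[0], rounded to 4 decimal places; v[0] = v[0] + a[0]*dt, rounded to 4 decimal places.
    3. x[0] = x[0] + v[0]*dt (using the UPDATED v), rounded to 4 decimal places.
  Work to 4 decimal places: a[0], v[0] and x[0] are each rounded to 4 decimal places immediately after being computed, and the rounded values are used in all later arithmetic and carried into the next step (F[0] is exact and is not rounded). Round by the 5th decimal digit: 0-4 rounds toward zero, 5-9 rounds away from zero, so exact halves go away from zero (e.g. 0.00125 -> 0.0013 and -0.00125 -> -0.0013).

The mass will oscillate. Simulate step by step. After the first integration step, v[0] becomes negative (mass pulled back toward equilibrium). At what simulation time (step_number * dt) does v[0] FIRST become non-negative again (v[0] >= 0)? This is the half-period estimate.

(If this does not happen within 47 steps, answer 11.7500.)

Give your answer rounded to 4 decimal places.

Answer: 1.2500

Derivation:
Step 0: x=[9.9000] v=[0.0000]
Step 1: x=[9.1850] v=[-2.8600]
Step 2: x=[8.1483] v=[-4.1470]
Step 3: x=[7.3600] v=[-3.1533]
Step 4: x=[7.2537] v=[-0.4253]
Step 5: x=[7.8879] v=[2.5366]
First v>=0 after going negative at step 5, time=1.2500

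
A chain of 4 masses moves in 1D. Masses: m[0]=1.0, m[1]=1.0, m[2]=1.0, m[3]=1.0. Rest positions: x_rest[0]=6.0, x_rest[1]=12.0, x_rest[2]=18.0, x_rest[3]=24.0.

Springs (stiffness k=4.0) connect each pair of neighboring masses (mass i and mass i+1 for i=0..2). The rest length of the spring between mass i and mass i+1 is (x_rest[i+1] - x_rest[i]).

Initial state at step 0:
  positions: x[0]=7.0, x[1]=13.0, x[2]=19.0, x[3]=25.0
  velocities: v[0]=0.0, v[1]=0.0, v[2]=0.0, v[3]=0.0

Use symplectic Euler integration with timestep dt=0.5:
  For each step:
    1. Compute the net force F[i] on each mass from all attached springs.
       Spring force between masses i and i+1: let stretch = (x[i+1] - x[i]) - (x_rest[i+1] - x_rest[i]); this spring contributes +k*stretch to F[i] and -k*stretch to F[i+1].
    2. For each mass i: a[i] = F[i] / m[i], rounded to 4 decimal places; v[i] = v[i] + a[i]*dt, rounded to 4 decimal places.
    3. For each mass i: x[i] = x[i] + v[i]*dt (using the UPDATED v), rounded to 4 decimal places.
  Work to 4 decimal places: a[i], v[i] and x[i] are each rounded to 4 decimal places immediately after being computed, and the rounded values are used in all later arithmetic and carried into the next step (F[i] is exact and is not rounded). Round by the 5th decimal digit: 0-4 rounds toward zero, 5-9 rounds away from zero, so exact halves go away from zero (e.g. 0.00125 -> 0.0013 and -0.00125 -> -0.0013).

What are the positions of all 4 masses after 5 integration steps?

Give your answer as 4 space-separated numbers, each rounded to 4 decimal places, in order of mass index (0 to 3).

Step 0: x=[7.0000 13.0000 19.0000 25.0000] v=[0.0000 0.0000 0.0000 0.0000]
Step 1: x=[7.0000 13.0000 19.0000 25.0000] v=[0.0000 0.0000 0.0000 0.0000]
Step 2: x=[7.0000 13.0000 19.0000 25.0000] v=[0.0000 0.0000 0.0000 0.0000]
Step 3: x=[7.0000 13.0000 19.0000 25.0000] v=[0.0000 0.0000 0.0000 0.0000]
Step 4: x=[7.0000 13.0000 19.0000 25.0000] v=[0.0000 0.0000 0.0000 0.0000]
Step 5: x=[7.0000 13.0000 19.0000 25.0000] v=[0.0000 0.0000 0.0000 0.0000]

Answer: 7.0000 13.0000 19.0000 25.0000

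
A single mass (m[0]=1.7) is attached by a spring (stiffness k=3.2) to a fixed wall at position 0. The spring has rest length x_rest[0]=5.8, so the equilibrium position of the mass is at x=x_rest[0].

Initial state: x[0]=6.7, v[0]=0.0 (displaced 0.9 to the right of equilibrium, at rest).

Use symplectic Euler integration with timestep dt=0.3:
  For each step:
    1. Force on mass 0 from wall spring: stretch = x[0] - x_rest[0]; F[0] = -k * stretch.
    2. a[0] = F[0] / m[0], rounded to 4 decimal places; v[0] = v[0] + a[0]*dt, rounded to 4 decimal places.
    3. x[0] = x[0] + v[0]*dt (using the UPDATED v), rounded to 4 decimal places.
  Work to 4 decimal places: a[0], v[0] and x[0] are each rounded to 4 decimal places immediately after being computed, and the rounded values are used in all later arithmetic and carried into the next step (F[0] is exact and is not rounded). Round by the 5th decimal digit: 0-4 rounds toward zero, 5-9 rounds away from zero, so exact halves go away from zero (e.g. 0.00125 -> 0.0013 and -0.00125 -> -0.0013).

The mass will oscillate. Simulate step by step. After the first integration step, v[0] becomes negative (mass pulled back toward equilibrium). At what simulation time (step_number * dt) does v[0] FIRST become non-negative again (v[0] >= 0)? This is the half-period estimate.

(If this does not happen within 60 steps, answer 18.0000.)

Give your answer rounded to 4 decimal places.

Step 0: x=[6.7000] v=[0.0000]
Step 1: x=[6.5475] v=[-0.5082]
Step 2: x=[6.2684] v=[-0.9303]
Step 3: x=[5.9100] v=[-1.1948]
Step 4: x=[5.5329] v=[-1.2569]
Step 5: x=[5.2011] v=[-1.1061]
Step 6: x=[4.9707] v=[-0.7679]
Step 7: x=[4.8808] v=[-0.2996]
Step 8: x=[4.9467] v=[0.2195]
First v>=0 after going negative at step 8, time=2.4000

Answer: 2.4000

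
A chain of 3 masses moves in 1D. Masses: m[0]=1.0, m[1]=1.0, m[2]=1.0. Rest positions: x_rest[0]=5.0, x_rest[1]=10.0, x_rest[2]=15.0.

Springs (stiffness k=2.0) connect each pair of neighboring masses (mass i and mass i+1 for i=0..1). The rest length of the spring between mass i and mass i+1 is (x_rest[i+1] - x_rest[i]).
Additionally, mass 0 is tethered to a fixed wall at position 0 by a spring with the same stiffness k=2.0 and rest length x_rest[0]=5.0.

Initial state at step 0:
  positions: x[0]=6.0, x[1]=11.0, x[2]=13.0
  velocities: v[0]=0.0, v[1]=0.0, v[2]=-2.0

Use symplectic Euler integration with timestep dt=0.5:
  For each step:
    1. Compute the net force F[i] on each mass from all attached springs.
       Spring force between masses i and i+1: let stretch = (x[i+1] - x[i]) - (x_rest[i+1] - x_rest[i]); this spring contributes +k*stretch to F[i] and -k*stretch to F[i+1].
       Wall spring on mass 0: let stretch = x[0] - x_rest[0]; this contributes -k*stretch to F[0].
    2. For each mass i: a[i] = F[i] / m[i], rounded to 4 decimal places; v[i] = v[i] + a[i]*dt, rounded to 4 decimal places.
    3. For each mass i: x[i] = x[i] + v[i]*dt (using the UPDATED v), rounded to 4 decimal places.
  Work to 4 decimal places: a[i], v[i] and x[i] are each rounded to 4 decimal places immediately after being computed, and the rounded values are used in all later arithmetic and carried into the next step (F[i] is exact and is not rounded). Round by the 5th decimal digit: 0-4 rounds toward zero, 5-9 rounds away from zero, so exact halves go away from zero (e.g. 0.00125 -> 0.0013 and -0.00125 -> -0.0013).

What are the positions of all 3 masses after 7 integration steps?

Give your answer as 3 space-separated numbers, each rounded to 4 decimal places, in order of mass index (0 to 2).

Answer: 6.5391 9.3204 12.8282

Derivation:
Step 0: x=[6.0000 11.0000 13.0000] v=[0.0000 0.0000 -2.0000]
Step 1: x=[5.5000 9.5000 13.5000] v=[-1.0000 -3.0000 1.0000]
Step 2: x=[4.2500 8.0000 14.5000] v=[-2.5000 -3.0000 2.0000]
Step 3: x=[2.7500 7.8750 14.7500] v=[-3.0000 -0.2500 0.5000]
Step 4: x=[2.4375 8.6250 14.0625] v=[-0.6250 1.5000 -1.3750]
Step 5: x=[4.0000 9.0000 13.1563] v=[3.1250 0.7500 -1.8125]
Step 6: x=[6.0625 8.9532 12.6719] v=[4.1250 -0.0937 -0.9688]
Step 7: x=[6.5391 9.3204 12.8282] v=[0.9532 0.7343 0.3125]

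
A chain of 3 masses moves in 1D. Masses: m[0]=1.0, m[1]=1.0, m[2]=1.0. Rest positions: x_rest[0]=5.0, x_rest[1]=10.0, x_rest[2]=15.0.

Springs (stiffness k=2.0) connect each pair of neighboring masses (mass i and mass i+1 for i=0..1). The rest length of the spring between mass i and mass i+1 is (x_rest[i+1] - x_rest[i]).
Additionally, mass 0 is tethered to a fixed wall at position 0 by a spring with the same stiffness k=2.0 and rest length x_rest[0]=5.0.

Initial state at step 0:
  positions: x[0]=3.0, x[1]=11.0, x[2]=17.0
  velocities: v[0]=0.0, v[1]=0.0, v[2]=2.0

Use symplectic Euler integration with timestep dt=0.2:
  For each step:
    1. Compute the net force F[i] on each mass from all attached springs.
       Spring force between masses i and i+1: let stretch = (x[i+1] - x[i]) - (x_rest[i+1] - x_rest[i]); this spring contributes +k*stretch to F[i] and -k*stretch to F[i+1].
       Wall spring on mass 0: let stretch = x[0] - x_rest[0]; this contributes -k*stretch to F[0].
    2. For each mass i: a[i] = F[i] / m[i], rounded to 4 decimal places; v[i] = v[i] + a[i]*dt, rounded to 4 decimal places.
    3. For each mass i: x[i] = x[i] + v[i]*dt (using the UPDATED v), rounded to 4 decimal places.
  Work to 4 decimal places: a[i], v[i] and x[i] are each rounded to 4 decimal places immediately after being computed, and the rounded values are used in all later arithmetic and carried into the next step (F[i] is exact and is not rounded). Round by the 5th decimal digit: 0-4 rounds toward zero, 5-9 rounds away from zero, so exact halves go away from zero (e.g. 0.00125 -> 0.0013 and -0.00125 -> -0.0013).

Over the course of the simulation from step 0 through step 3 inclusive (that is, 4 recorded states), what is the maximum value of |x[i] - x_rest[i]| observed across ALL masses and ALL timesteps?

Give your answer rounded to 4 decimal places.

Answer: 2.5697

Derivation:
Step 0: x=[3.0000 11.0000 17.0000] v=[0.0000 0.0000 2.0000]
Step 1: x=[3.4000 10.8400 17.3200] v=[2.0000 -0.8000 1.6000]
Step 2: x=[4.1232 10.6032 17.5216] v=[3.6160 -1.1840 1.0080]
Step 3: x=[5.0349 10.4015 17.5697] v=[4.5587 -1.0086 0.2406]
Max displacement = 2.5697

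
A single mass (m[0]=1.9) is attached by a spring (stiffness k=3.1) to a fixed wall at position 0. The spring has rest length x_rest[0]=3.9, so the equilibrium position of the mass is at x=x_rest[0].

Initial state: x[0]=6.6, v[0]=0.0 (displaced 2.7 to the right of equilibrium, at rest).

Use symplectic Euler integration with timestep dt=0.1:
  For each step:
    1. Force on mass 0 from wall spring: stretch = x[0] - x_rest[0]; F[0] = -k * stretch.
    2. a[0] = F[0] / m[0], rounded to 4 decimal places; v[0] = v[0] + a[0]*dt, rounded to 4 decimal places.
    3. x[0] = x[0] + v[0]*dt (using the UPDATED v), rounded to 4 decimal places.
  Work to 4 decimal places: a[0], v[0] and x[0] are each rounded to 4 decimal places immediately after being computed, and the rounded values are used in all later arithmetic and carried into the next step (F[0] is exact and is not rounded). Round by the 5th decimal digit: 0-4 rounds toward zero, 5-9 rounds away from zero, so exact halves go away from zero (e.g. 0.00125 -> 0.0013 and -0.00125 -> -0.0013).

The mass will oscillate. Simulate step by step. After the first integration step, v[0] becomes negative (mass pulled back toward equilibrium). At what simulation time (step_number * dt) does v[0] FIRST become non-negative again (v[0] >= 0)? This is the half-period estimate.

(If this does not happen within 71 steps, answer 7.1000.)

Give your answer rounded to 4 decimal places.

Answer: 2.5000

Derivation:
Step 0: x=[6.6000] v=[0.0000]
Step 1: x=[6.5560] v=[-0.4405]
Step 2: x=[6.4686] v=[-0.8739]
Step 3: x=[6.3393] v=[-1.2930]
Step 4: x=[6.1702] v=[-1.6910]
Step 5: x=[5.9641] v=[-2.0614]
Step 6: x=[5.7243] v=[-2.3982]
Step 7: x=[5.4547] v=[-2.6959]
Step 8: x=[5.1597] v=[-2.9496]
Step 9: x=[4.8442] v=[-3.1551]
Step 10: x=[4.5133] v=[-3.3092]
Step 11: x=[4.1724] v=[-3.4093]
Step 12: x=[3.8270] v=[-3.4537]
Step 13: x=[3.4828] v=[-3.4418]
Step 14: x=[3.1454] v=[-3.3737]
Step 15: x=[2.8203] v=[-3.2506]
Step 16: x=[2.5129] v=[-3.0744]
Step 17: x=[2.2281] v=[-2.8481]
Step 18: x=[1.9706] v=[-2.5753]
Step 19: x=[1.7446] v=[-2.2605]
Step 20: x=[1.5537] v=[-1.9088]
Step 21: x=[1.4011] v=[-1.5260]
Step 22: x=[1.2893] v=[-1.1183]
Step 23: x=[1.2201] v=[-0.6923]
Step 24: x=[1.1946] v=[-0.2551]
Step 25: x=[1.2132] v=[0.1863]
First v>=0 after going negative at step 25, time=2.5000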